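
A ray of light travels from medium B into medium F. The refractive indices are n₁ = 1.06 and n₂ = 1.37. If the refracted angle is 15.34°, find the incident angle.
sin θ₁ = (n₂/n₁)·sin θ₂ → θ₁ = 19.99°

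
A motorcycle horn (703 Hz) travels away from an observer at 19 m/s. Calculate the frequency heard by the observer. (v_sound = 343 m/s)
f_obs = f·v/(v + v_s) = 666.1 Hz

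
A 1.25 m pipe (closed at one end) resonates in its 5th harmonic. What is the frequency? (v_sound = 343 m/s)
fₙ = nv/(4L) = 343 Hz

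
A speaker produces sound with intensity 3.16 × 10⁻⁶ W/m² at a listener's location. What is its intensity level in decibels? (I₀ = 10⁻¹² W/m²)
β = 10·log₁₀(I/I₀) = 65 dB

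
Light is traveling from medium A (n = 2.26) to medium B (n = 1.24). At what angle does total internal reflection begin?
θc = arcsin(n₂/n₁) = 33.28°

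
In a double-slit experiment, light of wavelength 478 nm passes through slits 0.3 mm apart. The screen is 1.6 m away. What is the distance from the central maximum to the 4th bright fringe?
y = mλL/d = 10.2 mm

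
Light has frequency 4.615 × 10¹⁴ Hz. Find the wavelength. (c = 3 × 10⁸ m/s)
λ = c/f = 650.1 nm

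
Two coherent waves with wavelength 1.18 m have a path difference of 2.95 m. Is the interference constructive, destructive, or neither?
destructive — path difference = 2.5λ, an odd multiple of λ/2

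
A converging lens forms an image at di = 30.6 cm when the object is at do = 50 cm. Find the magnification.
M = −di/do = -0.612 (inverted image)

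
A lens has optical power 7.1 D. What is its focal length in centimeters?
f = 1/P = 14.08 cm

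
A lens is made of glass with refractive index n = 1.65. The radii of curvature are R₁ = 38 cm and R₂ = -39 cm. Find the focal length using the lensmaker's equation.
1/f = (n − 1)(1/R₁ − 1/R₂) → f = 29.61 cm (converging lens)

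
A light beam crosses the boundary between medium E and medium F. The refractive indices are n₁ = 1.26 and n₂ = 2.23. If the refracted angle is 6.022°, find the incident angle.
sin θ₁ = (n₂/n₁)·sin θ₂ → θ₁ = 10.7°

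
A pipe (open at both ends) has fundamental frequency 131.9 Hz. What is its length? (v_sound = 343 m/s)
L = v/(2f₁) = 1.3 m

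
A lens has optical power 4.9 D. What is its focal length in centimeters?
f = 1/P = 20.41 cm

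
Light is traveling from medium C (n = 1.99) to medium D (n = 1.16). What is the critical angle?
θc = arcsin(n₂/n₁) = 35.66°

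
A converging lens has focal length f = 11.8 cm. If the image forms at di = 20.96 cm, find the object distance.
1/do = 1/f − 1/di → do = 27 cm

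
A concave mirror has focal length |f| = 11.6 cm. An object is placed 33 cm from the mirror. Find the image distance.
f = +11.6 cm (concave); 1/di = 1/f − 1/do → di = 17.89 cm (real image, in front of mirror)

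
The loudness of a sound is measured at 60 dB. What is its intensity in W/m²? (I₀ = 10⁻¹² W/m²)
I = I₀·10^(β/10) = 1.00 × 10⁻⁶ W/m²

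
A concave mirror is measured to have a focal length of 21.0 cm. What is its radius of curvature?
R = 2|f| = 42 cm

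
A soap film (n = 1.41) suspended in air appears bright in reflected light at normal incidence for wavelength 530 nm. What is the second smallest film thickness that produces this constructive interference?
2nt = (m − ½)λ with m = 2 → t = (m − ½)λ/(2n) = 281.9 nm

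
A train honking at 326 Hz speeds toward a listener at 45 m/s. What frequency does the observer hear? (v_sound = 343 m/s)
f_obs = f·v/(v − v_s) = 375.2 Hz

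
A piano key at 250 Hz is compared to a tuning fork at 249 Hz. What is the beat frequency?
1 Hz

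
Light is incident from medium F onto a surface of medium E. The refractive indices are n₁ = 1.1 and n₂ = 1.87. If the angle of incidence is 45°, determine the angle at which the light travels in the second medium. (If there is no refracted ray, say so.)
sin θ₂ = (n₁/n₂)·sin θ₁ = 0.4159 → θ₂ = 24.58°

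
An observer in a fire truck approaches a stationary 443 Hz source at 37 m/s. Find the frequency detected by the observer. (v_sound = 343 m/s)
f_obs = f·(v + v_o)/v = 490.8 Hz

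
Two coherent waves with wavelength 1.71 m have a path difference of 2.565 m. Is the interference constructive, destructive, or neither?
destructive — path difference = 1.5λ, an odd multiple of λ/2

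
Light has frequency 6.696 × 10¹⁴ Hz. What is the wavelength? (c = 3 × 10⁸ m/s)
λ = c/f = 448 nm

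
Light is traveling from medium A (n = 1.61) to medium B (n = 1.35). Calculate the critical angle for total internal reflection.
θc = arcsin(n₂/n₁) = 56.98°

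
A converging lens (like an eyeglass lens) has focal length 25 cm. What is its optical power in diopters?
P = 1/f = 4 D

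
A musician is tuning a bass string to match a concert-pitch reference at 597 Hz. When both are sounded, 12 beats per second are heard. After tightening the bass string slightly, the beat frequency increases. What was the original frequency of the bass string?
609 Hz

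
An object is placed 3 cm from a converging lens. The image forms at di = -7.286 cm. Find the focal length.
1/f = 1/do + 1/di → f = 5.1 cm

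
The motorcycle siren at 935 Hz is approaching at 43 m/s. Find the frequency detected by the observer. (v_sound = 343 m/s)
f_obs = f·v/(v − v_s) = 1069 Hz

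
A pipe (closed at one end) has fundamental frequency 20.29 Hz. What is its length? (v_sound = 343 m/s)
L = v/(4f₁) = 4.226 m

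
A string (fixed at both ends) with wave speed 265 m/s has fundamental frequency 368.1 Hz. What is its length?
L = v/(2f₁) = 0.36 m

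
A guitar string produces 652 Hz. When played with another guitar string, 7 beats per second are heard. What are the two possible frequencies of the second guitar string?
f₂ = 652 ± 7 Hz → 659 Hz or 645 Hz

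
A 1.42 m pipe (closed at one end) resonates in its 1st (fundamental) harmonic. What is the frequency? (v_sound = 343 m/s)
fₙ = nv/(4L) = 60.39 Hz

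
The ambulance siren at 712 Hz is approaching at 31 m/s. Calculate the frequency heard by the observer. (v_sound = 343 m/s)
f_obs = f·v/(v − v_s) = 782.7 Hz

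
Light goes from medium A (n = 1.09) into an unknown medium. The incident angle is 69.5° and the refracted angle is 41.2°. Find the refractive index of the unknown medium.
n₂ = n₁·sin θ₁ / sin θ₂ = 1.55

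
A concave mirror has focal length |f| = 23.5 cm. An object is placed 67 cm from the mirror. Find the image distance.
f = +23.5 cm (concave); 1/di = 1/f − 1/do → di = 36.2 cm (real image, in front of mirror)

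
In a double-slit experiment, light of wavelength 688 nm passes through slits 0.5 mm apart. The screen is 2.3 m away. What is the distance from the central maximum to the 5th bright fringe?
y = mλL/d = 15.82 mm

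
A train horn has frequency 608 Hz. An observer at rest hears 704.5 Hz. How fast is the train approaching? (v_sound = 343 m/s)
v_s = v·(1 − f/f_obs) = 46.98 m/s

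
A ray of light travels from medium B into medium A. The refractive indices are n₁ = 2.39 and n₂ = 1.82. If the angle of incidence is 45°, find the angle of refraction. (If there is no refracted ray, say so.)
sin θ₂ = (n₁/n₂)·sin θ₁ = 0.9286 → θ₂ = 68.21°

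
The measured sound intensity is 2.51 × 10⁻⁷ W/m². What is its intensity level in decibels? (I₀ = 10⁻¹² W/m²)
β = 10·log₁₀(I/I₀) = 54 dB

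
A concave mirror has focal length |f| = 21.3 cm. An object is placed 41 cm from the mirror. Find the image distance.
f = +21.3 cm (concave); 1/di = 1/f − 1/do → di = 44.33 cm (real image, in front of mirror)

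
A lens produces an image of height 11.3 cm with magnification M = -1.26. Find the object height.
ho = |hi|/|M| = 8.968 cm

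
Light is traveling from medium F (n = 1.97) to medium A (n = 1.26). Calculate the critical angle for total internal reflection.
θc = arcsin(n₂/n₁) = 39.76°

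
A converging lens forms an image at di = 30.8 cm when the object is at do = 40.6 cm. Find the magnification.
M = −di/do = -0.7586 (inverted image)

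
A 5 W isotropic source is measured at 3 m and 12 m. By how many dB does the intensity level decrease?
Δβ = 20·log₁₀(r₂/r₁) = 12.04 dB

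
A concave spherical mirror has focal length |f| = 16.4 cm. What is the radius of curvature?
R = 2|f| = 32.8 cm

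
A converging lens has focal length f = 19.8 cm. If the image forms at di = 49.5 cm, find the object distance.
1/do = 1/f − 1/di → do = 33 cm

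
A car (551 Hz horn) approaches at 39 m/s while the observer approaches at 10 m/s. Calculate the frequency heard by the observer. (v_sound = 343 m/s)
f_obs = f·(v + v_o)/(v − v_s) = 639.8 Hz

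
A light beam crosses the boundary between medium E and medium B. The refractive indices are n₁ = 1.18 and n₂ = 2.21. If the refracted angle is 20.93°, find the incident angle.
sin θ₁ = (n₂/n₁)·sin θ₂ → θ₁ = 41.99°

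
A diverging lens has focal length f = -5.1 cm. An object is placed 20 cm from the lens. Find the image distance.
1/di = 1/f − 1/do → di = -4.064 cm (virtual image)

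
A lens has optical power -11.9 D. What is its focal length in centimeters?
f = 1/P = -8.403 cm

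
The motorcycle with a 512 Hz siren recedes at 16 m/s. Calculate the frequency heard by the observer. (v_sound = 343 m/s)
f_obs = f·v/(v + v_s) = 489.2 Hz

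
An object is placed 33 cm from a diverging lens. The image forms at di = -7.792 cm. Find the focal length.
1/f = 1/do + 1/di → f = -10.2 cm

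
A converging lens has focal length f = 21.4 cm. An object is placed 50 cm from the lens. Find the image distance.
1/di = 1/f − 1/do → di = 37.41 cm (real image)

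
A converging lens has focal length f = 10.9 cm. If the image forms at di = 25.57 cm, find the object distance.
1/do = 1/f − 1/di → do = 19 cm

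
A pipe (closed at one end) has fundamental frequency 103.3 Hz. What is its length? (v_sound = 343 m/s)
L = v/(4f₁) = 0.8301 m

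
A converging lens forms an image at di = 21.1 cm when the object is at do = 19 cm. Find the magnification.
M = −di/do = -1.111 (inverted image)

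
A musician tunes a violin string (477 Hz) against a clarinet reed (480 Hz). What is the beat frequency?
3 Hz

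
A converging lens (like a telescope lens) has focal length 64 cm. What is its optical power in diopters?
P = 1/f = 1.562 D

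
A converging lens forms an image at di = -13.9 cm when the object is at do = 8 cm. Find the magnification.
M = −di/do = 1.738 (upright image)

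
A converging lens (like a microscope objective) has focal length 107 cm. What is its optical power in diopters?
P = 1/f = 0.9346 D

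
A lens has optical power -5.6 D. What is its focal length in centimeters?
f = 1/P = -17.86 cm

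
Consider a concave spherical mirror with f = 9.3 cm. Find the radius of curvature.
R = 2|f| = 18.6 cm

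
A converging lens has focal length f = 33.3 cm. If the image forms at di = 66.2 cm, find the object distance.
1/do = 1/f − 1/di → do = 67 cm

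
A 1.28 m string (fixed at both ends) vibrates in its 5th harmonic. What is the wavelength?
λₙ = 2L/n = 0.512 m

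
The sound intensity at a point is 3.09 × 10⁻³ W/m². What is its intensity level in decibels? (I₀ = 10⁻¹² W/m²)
β = 10·log₁₀(I/I₀) = 94.9 dB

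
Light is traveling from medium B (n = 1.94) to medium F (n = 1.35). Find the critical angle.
θc = arcsin(n₂/n₁) = 44.1°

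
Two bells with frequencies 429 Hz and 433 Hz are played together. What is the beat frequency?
4 Hz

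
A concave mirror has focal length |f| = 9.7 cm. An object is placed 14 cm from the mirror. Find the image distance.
f = +9.7 cm (concave); 1/di = 1/f − 1/do → di = 31.58 cm (real image, in front of mirror)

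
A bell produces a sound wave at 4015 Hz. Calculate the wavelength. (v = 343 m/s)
λ = v/f = 0.08543 m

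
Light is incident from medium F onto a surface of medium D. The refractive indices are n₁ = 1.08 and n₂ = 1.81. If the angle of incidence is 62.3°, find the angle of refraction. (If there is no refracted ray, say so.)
sin θ₂ = (n₁/n₂)·sin θ₁ = 0.5283 → θ₂ = 31.89°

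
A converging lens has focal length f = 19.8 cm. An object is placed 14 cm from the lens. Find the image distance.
1/di = 1/f − 1/do → di = -47.79 cm (virtual image)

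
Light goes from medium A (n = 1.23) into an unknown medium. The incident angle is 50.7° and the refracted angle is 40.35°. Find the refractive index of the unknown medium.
n₂ = n₁·sin θ₁ / sin θ₂ = 1.47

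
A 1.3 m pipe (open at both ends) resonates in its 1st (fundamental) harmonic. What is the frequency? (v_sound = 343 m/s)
fₙ = nv/(2L) = 131.9 Hz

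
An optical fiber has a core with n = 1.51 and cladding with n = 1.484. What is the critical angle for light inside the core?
θc = arcsin(n_cladding/n_core) = 79.35°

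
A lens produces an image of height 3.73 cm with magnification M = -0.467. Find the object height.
ho = |hi|/|M| = 7.987 cm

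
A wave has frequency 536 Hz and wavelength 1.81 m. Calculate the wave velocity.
v = fλ = 970.2 m/s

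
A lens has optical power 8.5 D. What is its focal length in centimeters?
f = 1/P = 11.76 cm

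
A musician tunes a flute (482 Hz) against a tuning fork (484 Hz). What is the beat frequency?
2 Hz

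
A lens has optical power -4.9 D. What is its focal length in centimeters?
f = 1/P = -20.41 cm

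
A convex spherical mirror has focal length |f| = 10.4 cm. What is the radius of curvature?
R = 2|f| = 20.8 cm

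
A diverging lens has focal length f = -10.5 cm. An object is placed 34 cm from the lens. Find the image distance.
1/di = 1/f − 1/do → di = -8.022 cm (virtual image)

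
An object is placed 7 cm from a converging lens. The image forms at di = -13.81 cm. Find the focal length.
1/f = 1/do + 1/di → f = 14.2 cm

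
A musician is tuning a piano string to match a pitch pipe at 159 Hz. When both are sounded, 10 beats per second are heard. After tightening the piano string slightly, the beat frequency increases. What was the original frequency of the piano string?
169 Hz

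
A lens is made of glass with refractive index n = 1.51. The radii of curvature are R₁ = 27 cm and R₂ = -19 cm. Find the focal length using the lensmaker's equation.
1/f = (n − 1)(1/R₁ − 1/R₂) → f = 21.87 cm (converging lens)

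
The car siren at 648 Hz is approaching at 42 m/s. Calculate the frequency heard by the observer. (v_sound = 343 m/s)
f_obs = f·v/(v − v_s) = 738.4 Hz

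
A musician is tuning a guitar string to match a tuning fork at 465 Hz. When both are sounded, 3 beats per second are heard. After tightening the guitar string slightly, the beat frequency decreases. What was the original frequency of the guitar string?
462 Hz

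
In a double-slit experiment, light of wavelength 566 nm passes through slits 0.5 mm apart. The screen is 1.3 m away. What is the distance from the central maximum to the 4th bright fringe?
y = mλL/d = 5.886 mm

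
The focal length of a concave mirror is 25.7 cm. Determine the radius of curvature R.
R = 2|f| = 51.4 cm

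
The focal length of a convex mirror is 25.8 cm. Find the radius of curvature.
R = 2|f| = 51.6 cm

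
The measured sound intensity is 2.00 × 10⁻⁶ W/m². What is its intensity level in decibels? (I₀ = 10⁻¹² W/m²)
β = 10·log₁₀(I/I₀) = 63.01 dB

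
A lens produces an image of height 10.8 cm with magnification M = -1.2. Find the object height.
ho = |hi|/|M| = 9 cm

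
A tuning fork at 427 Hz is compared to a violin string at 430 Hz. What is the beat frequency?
3 Hz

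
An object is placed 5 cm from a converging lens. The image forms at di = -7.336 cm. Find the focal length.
1/f = 1/do + 1/di → f = 15.7 cm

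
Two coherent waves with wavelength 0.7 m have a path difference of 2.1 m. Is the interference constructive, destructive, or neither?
constructive — path difference = 3λ, a whole number of wavelengths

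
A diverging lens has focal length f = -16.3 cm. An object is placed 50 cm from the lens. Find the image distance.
1/di = 1/f − 1/do → di = -12.29 cm (virtual image)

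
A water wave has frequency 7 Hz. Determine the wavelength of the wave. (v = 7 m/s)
λ = v/f = 1 m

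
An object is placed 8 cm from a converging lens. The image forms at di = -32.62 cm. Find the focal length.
1/f = 1/do + 1/di → f = 10.6 cm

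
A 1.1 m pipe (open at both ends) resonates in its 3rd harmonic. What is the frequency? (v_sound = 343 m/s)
fₙ = nv/(2L) = 467.7 Hz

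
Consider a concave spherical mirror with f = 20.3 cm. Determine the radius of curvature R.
R = 2|f| = 40.6 cm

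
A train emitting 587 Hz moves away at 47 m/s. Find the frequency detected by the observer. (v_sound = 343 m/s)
f_obs = f·v/(v + v_s) = 516.3 Hz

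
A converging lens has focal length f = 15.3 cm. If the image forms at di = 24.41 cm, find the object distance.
1/do = 1/f − 1/di → do = 41 cm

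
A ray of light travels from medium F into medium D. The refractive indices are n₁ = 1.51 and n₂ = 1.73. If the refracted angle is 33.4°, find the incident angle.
sin θ₁ = (n₂/n₁)·sin θ₂ → θ₁ = 39.1°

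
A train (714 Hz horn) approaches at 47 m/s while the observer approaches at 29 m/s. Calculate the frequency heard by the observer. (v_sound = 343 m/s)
f_obs = f·(v + v_o)/(v − v_s) = 897.3 Hz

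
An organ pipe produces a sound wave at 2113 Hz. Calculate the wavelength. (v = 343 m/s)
λ = v/f = 0.1623 m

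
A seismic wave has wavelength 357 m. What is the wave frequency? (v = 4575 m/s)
f = v/λ = 12.82 Hz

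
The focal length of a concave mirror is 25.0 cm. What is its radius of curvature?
R = 2|f| = 50 cm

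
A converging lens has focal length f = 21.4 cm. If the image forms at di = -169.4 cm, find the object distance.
1/do = 1/f − 1/di → do = 19 cm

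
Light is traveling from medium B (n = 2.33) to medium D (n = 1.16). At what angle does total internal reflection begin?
θc = arcsin(n₂/n₁) = 29.86°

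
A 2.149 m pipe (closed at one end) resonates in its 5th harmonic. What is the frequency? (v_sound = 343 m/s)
fₙ = nv/(4L) = 199.5 Hz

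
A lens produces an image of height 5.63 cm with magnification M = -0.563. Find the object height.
ho = |hi|/|M| = 10 cm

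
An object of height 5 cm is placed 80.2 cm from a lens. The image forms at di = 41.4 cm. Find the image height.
hi = (-di/do) × ho = -2.581 cm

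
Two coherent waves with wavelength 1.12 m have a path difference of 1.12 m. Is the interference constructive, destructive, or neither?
constructive — path difference = 1λ, a whole number of wavelengths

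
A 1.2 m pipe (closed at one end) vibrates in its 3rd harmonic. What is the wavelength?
λₙ = 4L/n = 1.6 m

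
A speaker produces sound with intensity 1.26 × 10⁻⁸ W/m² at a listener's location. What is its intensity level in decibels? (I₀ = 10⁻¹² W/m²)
β = 10·log₁₀(I/I₀) = 41 dB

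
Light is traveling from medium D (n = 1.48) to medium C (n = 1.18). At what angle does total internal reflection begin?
θc = arcsin(n₂/n₁) = 52.87°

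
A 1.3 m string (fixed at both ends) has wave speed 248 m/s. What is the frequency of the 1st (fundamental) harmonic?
fₙ = nv/(2L) = 95.38 Hz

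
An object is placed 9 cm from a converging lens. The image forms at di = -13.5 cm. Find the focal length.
1/f = 1/do + 1/di → f = 27 cm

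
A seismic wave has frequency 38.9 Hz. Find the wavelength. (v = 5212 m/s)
λ = v/f = 134 m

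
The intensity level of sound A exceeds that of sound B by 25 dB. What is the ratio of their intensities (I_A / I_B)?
I_A/I_B = 10^(Δβ/10) = 316.2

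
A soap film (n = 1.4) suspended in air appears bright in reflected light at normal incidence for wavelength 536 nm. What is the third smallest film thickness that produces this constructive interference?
2nt = (m − ½)λ with m = 3 → t = (m − ½)λ/(2n) = 478.6 nm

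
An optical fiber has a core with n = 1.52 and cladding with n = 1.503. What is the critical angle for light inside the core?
θc = arcsin(n_cladding/n_core) = 81.42°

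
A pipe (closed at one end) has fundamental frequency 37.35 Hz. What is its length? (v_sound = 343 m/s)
L = v/(4f₁) = 2.296 m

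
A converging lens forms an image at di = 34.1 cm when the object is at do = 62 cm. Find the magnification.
M = −di/do = -0.55 (inverted image)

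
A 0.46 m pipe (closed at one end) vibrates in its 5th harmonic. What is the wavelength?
λₙ = 4L/n = 0.368 m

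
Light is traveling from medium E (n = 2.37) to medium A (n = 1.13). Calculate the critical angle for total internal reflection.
θc = arcsin(n₂/n₁) = 28.48°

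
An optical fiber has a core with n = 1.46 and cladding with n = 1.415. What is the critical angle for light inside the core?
θc = arcsin(n_cladding/n_core) = 75.74°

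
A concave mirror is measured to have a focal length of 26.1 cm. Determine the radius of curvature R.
R = 2|f| = 52.2 cm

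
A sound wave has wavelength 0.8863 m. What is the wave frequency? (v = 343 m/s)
f = v/λ = 387 Hz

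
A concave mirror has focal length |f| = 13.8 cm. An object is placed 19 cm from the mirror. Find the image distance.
f = +13.8 cm (concave); 1/di = 1/f − 1/do → di = 50.42 cm (real image, in front of mirror)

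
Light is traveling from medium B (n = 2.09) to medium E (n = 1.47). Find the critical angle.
θc = arcsin(n₂/n₁) = 44.7°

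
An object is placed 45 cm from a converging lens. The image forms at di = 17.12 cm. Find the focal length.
1/f = 1/do + 1/di → f = 12.4 cm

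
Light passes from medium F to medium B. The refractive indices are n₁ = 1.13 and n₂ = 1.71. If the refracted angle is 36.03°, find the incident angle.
sin θ₁ = (n₂/n₁)·sin θ₂ → θ₁ = 62.89°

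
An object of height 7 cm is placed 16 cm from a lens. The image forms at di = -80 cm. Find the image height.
hi = (-di/do) × ho = 35 cm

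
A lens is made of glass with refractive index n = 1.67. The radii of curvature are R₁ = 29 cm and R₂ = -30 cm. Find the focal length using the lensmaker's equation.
1/f = (n − 1)(1/R₁ − 1/R₂) → f = 22.01 cm (converging lens)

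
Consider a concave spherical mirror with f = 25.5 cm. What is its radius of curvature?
R = 2|f| = 51 cm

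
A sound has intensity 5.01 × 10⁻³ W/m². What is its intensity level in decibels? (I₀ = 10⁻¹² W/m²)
β = 10·log₁₀(I/I₀) = 97 dB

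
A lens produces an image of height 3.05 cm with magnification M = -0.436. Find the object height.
ho = |hi|/|M| = 6.995 cm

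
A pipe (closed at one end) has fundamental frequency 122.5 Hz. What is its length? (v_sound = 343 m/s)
L = v/(4f₁) = 0.7 m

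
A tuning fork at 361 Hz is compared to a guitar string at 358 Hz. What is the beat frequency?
3 Hz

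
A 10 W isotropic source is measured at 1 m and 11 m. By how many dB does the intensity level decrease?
Δβ = 20·log₁₀(r₂/r₁) = 20.83 dB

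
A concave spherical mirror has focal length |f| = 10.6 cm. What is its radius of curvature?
R = 2|f| = 21.2 cm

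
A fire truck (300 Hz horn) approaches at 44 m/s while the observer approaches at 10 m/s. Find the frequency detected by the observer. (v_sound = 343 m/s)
f_obs = f·(v + v_o)/(v − v_s) = 354.2 Hz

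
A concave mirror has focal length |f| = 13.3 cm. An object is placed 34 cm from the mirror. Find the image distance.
f = +13.3 cm (concave); 1/di = 1/f − 1/do → di = 21.85 cm (real image, in front of mirror)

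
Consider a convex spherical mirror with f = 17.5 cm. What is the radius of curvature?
R = 2|f| = 35 cm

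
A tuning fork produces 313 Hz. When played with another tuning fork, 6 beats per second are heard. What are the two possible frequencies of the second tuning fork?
f₂ = 313 ± 6 Hz → 319 Hz or 307 Hz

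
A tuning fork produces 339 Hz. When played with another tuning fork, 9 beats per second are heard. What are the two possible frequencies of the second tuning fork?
f₂ = 339 ± 9 Hz → 348 Hz or 330 Hz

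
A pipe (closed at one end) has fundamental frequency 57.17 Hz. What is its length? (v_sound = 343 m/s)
L = v/(4f₁) = 1.5 m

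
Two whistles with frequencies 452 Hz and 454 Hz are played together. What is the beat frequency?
2 Hz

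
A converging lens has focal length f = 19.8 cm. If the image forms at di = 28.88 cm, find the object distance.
1/do = 1/f − 1/di → do = 62.98 cm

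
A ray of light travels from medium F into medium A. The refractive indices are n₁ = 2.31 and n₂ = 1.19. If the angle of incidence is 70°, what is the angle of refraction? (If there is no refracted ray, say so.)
sin θ₂ = (n₁/n₂)·sin θ₁ = 1.824 > 1, so there is no refracted ray — the light undergoes total internal reflection.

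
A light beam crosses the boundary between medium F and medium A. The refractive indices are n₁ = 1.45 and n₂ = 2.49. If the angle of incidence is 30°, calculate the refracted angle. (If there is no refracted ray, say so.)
sin θ₂ = (n₁/n₂)·sin θ₁ = 0.2912 → θ₂ = 16.93°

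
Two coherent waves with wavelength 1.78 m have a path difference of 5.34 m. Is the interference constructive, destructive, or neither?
constructive — path difference = 3λ, a whole number of wavelengths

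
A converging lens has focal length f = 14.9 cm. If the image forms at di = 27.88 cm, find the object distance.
1/do = 1/f − 1/di → do = 32 cm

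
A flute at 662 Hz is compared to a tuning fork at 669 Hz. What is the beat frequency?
7 Hz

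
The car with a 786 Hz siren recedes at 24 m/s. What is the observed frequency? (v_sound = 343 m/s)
f_obs = f·v/(v + v_s) = 734.6 Hz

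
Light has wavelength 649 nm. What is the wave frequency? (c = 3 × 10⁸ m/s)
f = c/λ = 4.622 × 10¹⁴ Hz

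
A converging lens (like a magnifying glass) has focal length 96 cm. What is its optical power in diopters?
P = 1/f = 1.042 D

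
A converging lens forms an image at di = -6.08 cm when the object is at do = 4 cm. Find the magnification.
M = −di/do = 1.52 (upright image)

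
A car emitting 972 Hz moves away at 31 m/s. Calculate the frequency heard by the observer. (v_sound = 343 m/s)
f_obs = f·v/(v + v_s) = 891.4 Hz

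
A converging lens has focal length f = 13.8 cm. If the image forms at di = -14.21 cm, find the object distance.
1/do = 1/f − 1/di → do = 7.001 cm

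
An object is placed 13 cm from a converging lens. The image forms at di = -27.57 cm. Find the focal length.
1/f = 1/do + 1/di → f = 24.6 cm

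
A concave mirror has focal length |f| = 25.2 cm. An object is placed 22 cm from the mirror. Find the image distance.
f = +25.2 cm (concave); 1/di = 1/f − 1/do → di = -173.2 cm (virtual image, behind mirror)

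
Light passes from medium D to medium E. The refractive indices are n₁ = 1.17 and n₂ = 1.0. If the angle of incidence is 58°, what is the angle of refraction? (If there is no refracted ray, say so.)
sin θ₂ = (n₁/n₂)·sin θ₁ = 0.9922 → θ₂ = 82.85°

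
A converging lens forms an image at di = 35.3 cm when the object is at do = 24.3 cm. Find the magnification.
M = −di/do = -1.453 (inverted image)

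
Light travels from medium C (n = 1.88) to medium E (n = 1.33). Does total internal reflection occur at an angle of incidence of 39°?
θc = arcsin(n₂/n₁) = 45.03°; 39° < θc, so no — the ray refracts.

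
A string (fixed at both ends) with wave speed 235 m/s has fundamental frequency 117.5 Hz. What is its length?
L = v/(2f₁) = 1 m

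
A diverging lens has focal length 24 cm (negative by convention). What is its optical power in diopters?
P = 1/f = -4.167 D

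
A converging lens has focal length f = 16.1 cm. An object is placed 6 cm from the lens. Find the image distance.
1/di = 1/f − 1/do → di = -9.564 cm (virtual image)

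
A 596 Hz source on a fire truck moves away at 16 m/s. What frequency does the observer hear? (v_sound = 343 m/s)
f_obs = f·v/(v + v_s) = 569.4 Hz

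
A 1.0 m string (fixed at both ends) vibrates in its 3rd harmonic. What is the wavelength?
λₙ = 2L/n = 0.6667 m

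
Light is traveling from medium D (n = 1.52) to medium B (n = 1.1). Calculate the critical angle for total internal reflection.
θc = arcsin(n₂/n₁) = 46.36°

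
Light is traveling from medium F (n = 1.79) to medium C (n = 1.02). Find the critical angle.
θc = arcsin(n₂/n₁) = 34.74°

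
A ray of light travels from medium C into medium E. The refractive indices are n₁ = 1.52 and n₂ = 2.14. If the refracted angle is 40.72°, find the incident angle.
sin θ₁ = (n₂/n₁)·sin θ₂ → θ₁ = 66.7°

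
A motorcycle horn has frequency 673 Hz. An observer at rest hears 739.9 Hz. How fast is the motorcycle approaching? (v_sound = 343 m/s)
v_s = v·(1 − f/f_obs) = 31.01 m/s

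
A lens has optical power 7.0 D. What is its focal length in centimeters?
f = 1/P = 14.29 cm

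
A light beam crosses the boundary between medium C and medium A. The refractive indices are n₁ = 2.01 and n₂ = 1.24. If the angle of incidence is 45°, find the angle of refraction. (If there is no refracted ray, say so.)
sin θ₂ = (n₁/n₂)·sin θ₁ = 1.146 > 1, so there is no refracted ray — the light undergoes total internal reflection.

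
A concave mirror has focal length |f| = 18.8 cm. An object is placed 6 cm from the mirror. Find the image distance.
f = +18.8 cm (concave); 1/di = 1/f − 1/do → di = -8.812 cm (virtual image, behind mirror)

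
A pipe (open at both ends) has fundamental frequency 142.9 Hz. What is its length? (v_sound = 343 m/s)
L = v/(2f₁) = 1.2 m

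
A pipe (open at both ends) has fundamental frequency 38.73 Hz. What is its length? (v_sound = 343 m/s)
L = v/(2f₁) = 4.428 m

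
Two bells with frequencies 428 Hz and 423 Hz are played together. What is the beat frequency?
5 Hz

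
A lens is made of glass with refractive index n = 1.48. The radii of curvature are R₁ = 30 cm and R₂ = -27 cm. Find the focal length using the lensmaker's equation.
1/f = (n − 1)(1/R₁ − 1/R₂) → f = 29.61 cm (converging lens)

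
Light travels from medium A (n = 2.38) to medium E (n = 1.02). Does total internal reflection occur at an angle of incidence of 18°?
θc = arcsin(n₂/n₁) = 25.38°; 18° < θc, so no — the ray refracts.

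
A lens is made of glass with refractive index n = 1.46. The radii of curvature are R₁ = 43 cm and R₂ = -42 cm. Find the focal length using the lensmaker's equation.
1/f = (n − 1)(1/R₁ − 1/R₂) → f = 46.19 cm (converging lens)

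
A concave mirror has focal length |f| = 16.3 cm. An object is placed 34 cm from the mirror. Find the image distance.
f = +16.3 cm (concave); 1/di = 1/f − 1/do → di = 31.31 cm (real image, in front of mirror)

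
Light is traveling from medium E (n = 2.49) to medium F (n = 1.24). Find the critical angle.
θc = arcsin(n₂/n₁) = 29.87°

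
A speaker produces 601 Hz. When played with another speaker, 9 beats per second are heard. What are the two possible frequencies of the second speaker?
f₂ = 601 ± 9 Hz → 610 Hz or 592 Hz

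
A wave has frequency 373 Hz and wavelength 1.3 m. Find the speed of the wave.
v = fλ = 484.9 m/s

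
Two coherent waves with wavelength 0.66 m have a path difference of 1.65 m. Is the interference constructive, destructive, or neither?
destructive — path difference = 2.5λ, an odd multiple of λ/2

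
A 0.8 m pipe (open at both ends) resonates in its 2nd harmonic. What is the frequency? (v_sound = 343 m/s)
fₙ = nv/(2L) = 428.8 Hz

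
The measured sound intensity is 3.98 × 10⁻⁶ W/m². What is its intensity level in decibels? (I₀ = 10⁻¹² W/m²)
β = 10·log₁₀(I/I₀) = 66 dB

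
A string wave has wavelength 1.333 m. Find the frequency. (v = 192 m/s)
f = v/λ = 144 Hz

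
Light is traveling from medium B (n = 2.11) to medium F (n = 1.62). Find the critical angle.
θc = arcsin(n₂/n₁) = 50.15°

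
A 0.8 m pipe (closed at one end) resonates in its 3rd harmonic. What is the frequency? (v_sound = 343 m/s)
fₙ = nv/(4L) = 321.6 Hz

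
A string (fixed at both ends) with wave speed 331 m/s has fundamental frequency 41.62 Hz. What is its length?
L = v/(2f₁) = 3.976 m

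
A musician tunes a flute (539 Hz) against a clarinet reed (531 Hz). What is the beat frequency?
8 Hz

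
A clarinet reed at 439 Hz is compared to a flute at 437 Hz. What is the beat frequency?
2 Hz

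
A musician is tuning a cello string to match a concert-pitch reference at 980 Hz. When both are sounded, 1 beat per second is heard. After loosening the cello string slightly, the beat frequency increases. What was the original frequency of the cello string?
979 Hz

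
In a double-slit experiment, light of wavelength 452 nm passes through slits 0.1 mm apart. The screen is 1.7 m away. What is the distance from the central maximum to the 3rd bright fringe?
y = mλL/d = 23.05 mm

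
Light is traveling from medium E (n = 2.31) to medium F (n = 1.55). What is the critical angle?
θc = arcsin(n₂/n₁) = 42.14°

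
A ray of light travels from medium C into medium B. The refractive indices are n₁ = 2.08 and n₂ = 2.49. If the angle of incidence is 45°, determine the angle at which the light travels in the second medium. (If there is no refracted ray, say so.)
sin θ₂ = (n₁/n₂)·sin θ₁ = 0.5907 → θ₂ = 36.2°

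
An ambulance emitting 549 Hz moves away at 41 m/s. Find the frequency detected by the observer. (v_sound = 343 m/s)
f_obs = f·v/(v + v_s) = 490.4 Hz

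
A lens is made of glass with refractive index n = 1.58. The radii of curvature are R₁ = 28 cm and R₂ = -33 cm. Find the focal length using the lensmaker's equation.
1/f = (n − 1)(1/R₁ − 1/R₂) → f = 26.12 cm (converging lens)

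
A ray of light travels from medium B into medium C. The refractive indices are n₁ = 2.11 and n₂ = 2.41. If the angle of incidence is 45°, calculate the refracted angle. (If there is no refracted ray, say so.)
sin θ₂ = (n₁/n₂)·sin θ₁ = 0.6191 → θ₂ = 38.25°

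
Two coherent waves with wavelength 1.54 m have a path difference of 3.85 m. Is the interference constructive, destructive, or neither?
destructive — path difference = 2.5λ, an odd multiple of λ/2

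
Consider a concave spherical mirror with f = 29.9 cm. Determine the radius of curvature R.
R = 2|f| = 59.8 cm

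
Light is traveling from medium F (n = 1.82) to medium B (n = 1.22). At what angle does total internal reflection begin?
θc = arcsin(n₂/n₁) = 42.09°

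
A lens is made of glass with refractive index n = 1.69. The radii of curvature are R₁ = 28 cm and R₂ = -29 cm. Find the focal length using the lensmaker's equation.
1/f = (n − 1)(1/R₁ − 1/R₂) → f = 20.65 cm (converging lens)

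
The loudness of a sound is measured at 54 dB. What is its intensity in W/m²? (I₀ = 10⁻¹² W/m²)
I = I₀·10^(β/10) = 2.51 × 10⁻⁷ W/m²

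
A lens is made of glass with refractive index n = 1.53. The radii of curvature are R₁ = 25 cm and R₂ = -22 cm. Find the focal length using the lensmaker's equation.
1/f = (n − 1)(1/R₁ − 1/R₂) → f = 22.08 cm (converging lens)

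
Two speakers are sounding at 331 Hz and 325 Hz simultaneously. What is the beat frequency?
6 Hz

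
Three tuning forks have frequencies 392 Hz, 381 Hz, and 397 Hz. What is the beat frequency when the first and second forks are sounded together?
11 Hz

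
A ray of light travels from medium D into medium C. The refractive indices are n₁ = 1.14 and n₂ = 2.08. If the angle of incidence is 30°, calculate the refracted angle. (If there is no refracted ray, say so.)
sin θ₂ = (n₁/n₂)·sin θ₁ = 0.274 → θ₂ = 15.9°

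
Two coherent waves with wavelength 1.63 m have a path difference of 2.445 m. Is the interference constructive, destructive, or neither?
destructive — path difference = 1.5λ, an odd multiple of λ/2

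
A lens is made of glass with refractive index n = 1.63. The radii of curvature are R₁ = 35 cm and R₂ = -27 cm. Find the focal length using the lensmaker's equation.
1/f = (n − 1)(1/R₁ − 1/R₂) → f = 24.19 cm (converging lens)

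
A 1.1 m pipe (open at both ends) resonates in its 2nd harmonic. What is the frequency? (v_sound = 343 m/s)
fₙ = nv/(2L) = 311.8 Hz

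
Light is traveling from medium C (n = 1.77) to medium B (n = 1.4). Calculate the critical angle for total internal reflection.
θc = arcsin(n₂/n₁) = 52.28°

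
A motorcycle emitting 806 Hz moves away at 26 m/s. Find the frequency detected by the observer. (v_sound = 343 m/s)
f_obs = f·v/(v + v_s) = 749.2 Hz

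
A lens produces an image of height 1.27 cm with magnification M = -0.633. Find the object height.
ho = |hi|/|M| = 2.006 cm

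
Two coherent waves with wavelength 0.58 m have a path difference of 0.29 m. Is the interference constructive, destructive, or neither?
destructive — path difference = 0.5λ, an odd multiple of λ/2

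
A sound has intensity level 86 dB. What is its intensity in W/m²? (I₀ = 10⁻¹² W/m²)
I = I₀·10^(β/10) = 3.98 × 10⁻⁴ W/m²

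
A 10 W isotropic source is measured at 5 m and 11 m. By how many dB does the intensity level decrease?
Δβ = 20·log₁₀(r₂/r₁) = 6.848 dB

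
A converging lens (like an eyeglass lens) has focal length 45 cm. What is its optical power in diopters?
P = 1/f = 2.222 D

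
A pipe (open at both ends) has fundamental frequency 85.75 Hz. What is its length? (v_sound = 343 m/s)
L = v/(2f₁) = 2 m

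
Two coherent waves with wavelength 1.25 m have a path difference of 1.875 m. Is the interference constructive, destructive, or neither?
destructive — path difference = 1.5λ, an odd multiple of λ/2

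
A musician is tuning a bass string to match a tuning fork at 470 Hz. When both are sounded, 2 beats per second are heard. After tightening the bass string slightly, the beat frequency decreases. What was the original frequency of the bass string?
468 Hz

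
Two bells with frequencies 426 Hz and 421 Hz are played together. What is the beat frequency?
5 Hz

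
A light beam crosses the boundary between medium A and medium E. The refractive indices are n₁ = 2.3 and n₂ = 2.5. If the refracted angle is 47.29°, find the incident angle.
sin θ₁ = (n₂/n₁)·sin θ₂ → θ₁ = 53.01°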